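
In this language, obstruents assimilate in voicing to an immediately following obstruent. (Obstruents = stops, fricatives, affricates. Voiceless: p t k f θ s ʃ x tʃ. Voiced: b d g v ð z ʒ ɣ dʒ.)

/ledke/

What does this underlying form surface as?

[letke]

/d/ before /k/ (voiceless) → [t]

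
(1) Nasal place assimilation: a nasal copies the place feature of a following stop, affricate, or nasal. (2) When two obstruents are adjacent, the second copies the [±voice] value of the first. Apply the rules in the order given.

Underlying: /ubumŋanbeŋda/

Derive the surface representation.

Rule 1: /m/ before /ŋ/ (velar) → [ŋ]
Rule 1: /n/ before /b/ (labial) → [m]
Rule 1: /ŋ/ before /d/ (alveolar) → [n]
After rule 1: ubuŋŋambenda
Rule 2: no segment meets the rule's conditions; no change.

[ubuŋŋambenda]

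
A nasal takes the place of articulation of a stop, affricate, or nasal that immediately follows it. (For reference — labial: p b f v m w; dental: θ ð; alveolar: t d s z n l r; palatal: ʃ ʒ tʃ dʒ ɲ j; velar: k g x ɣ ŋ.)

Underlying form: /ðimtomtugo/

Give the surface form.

/m/ before /t/ (alveolar) → [n]
/m/ before /t/ (alveolar) → [n]

[ðintontugo]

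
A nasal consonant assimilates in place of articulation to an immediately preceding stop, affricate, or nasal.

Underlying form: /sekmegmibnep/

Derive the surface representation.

/m/ after /k/ (velar) → [ŋ]
/m/ after /g/ (velar) → [ŋ]
/n/ after /b/ (labial) → [m]

[sekŋegŋibmep]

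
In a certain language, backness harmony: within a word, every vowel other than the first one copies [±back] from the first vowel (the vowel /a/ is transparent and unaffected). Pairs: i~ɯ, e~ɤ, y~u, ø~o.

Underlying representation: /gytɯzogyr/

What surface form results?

/ɯ/ harmonizes with /y/ ([-back]) → [i]
/o/ harmonizes with /y/ ([-back]) → [ø]

[gytizøgyr]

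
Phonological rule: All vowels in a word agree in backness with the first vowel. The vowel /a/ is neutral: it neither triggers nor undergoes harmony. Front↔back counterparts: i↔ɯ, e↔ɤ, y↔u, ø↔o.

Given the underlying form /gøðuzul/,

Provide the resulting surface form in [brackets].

[gøðyzyl]

/u/ harmonizes with /ø/ ([-back]) → [y]
/u/ harmonizes with /ø/ ([-back]) → [y]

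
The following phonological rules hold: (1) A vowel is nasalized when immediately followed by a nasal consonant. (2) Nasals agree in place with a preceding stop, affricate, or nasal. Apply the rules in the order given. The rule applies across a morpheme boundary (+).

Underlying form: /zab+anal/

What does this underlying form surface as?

Rule 1: /a/ before nasal /n/ → [ã]
After rule 1: zab+ãnal
Rule 2: no segment meets the rule's conditions; no change.

[zab+ãnal]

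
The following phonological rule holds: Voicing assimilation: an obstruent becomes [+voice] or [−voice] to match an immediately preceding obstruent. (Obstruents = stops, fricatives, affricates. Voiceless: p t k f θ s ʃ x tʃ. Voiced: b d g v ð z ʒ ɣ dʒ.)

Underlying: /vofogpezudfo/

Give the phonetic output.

[vofogbezudvo]

/p/ after /g/ (voiced) → [b]
/f/ after /d/ (voiced) → [v]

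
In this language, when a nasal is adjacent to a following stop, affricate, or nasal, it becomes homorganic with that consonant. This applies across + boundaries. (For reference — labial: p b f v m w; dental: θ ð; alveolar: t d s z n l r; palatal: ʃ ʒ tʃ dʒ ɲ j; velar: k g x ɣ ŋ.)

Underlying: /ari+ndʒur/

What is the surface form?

/n/ before /dʒ/ (palatal) → [ɲ]

[ari+ɲdʒur]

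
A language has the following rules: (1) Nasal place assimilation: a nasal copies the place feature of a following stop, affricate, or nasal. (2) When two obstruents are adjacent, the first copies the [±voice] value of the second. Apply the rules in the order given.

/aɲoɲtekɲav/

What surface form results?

Rule 1: /ɲ/ before /t/ (alveolar) → [n]
After rule 1: aɲontekɲav
Rule 2: no segment meets the rule's conditions; no change.

[aɲontekɲav]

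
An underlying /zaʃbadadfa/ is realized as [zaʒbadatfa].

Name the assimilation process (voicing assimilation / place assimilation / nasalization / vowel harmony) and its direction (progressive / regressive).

voicing assimilation, regressive

/ʃ/→[ʒ] /d/→[t].
Each target copies a feature from the following segment, so the direction is regressive.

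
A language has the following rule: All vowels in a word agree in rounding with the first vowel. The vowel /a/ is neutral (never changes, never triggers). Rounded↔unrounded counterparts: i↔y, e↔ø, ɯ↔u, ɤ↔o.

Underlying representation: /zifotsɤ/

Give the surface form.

[zifɤtsɤ]

/o/ harmonizes with /i/ ([-round]) → [ɤ]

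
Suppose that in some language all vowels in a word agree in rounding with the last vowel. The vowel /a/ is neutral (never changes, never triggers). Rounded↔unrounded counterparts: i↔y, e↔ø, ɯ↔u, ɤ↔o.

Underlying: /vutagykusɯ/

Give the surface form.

/u/ harmonizes with /ɯ/ ([-round]) → [ɯ]
/y/ harmonizes with /ɯ/ ([-round]) → [i]
/u/ harmonizes with /ɯ/ ([-round]) → [ɯ]

[vɯtagikɯsɯ]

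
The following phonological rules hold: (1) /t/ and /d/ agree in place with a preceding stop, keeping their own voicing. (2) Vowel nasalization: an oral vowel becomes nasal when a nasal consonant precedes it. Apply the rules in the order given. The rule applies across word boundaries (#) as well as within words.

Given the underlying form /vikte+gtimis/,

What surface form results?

[vikke+gkimĩs]

Rule 1: /t/ after /k/ (velar) → [k]
Rule 1: /t/ after /g/ (velar) → [k]
After rule 1: vikke+gkimis
Rule 2: /i/ after nasal /m/ → [ĩ]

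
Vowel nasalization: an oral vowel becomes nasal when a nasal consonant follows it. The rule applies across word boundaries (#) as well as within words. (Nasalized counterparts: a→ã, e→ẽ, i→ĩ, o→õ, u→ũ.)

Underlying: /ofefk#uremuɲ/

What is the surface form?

[ofefk#urẽmũɲ]

/e/ before nasal /m/ → [ẽ]
/u/ before nasal /ɲ/ → [ũ]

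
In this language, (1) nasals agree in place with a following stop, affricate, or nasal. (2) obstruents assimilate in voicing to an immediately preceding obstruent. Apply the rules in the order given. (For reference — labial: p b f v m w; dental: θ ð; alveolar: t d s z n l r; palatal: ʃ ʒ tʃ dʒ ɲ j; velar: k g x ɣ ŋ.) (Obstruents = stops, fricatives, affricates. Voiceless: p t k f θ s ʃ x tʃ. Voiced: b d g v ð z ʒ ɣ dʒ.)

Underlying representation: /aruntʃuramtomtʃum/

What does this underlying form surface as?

Rule 1: /n/ before /tʃ/ (palatal) → [ɲ]
Rule 1: /m/ before /t/ (alveolar) → [n]
Rule 1: /m/ before /tʃ/ (palatal) → [ɲ]
After rule 1: aruɲtʃurantoɲtʃum
Rule 2: no segment meets the rule's conditions; no change.

[aruɲtʃurantoɲtʃum]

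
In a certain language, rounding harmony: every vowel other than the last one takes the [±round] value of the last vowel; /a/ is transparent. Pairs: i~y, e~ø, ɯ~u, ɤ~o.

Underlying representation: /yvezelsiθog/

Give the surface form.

[yvøzølsyθog]

/e/ harmonizes with /o/ ([+round]) → [ø]
/e/ harmonizes with /o/ ([+round]) → [ø]
/i/ harmonizes with /o/ ([+round]) → [y]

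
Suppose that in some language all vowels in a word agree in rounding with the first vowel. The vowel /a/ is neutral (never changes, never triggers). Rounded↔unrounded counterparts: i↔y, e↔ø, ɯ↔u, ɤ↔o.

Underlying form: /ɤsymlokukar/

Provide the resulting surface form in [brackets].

[ɤsimlɤkɯkar]

/y/ harmonizes with /ɤ/ ([-round]) → [i]
/o/ harmonizes with /ɤ/ ([-round]) → [ɤ]
/u/ harmonizes with /ɤ/ ([-round]) → [ɯ]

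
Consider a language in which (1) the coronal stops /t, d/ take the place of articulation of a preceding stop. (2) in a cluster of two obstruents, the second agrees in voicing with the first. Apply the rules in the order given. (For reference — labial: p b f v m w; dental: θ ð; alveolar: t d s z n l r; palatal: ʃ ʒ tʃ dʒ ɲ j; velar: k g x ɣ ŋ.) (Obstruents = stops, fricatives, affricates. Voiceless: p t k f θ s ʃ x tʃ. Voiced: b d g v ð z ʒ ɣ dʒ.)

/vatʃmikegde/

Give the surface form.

[vatʃmikegge]

Rule 1: /d/ after /g/ (velar) → [g]
After rule 1: vatʃmikegge
Rule 2: no segment meets the rule's conditions; no change.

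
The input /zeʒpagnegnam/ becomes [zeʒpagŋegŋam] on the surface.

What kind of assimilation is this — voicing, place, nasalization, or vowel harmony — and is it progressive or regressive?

place assimilation, progressive

/n/→[ŋ] /n/→[ŋ].
Each target copies a feature from the preceding segment, so the direction is progressive.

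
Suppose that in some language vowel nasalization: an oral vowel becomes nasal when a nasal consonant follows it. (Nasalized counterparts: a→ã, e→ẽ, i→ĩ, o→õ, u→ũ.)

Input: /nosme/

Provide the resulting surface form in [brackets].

[nosme]

no segment meets the rule's conditions; no change.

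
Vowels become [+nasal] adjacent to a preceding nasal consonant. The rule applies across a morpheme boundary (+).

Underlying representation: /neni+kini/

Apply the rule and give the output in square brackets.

/e/ after nasal /n/ → [ẽ]
/i/ after nasal /n/ → [ĩ]
/i/ after nasal /n/ → [ĩ]

[nẽnĩ+kinĩ]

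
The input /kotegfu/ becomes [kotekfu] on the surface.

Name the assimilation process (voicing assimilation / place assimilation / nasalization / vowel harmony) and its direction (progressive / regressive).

voicing assimilation, regressive

/g/→[k].
Each target copies a feature from the following segment, so the direction is regressive.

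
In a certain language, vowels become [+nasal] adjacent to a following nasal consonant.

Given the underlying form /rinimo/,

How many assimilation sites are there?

/i/ before nasal /n/ → [ĩ]
/i/ before nasal /m/ → [ĩ]
2 segments change.

2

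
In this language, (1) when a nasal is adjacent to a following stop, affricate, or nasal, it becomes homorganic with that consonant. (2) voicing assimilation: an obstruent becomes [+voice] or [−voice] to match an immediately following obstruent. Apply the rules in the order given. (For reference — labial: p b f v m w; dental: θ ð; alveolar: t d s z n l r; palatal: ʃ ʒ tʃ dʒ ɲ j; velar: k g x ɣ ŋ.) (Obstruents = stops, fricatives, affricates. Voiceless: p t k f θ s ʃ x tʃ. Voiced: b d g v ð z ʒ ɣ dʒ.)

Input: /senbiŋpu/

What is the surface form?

Rule 1: /n/ before /b/ (labial) → [m]
Rule 1: /ŋ/ before /p/ (labial) → [m]
After rule 1: sembimpu
Rule 2: no segment meets the rule's conditions; no change.

[sembimpu]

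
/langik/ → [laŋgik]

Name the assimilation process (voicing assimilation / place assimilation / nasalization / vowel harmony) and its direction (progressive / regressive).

place assimilation, regressive

/n/→[ŋ].
Each target copies a feature from the following segment, so the direction is regressive.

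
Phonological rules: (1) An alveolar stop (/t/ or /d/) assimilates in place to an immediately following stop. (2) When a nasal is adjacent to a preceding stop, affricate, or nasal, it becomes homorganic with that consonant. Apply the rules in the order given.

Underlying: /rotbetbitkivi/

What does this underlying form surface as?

[ropbepbikkivi]

Rule 1: /t/ before /b/ (labial) → [p]
Rule 1: /t/ before /b/ (labial) → [p]
Rule 1: /t/ before /k/ (velar) → [k]
After rule 1: ropbepbikkivi
Rule 2: no segment meets the rule's conditions; no change.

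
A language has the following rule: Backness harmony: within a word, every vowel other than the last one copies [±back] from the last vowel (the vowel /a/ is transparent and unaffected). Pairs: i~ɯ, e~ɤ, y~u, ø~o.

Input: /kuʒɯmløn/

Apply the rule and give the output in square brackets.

[kyʒimløn]

/u/ harmonizes with /ø/ ([-back]) → [y]
/ɯ/ harmonizes with /ø/ ([-back]) → [i]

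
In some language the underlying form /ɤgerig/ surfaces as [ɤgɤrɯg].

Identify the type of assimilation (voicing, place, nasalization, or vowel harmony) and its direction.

vowel harmony, progressive

/e/→[ɤ] /i/→[ɯ].
Vowels agree with the first vowel, so the harmony is progressive.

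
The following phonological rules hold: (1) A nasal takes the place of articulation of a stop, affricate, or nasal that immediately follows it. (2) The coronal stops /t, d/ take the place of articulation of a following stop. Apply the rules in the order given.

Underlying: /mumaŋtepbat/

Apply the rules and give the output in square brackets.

Rule 1: /ŋ/ before /t/ (alveolar) → [n]
After rule 1: mumantepbat
Rule 2: no segment meets the rule's conditions; no change.

[mumantepbat]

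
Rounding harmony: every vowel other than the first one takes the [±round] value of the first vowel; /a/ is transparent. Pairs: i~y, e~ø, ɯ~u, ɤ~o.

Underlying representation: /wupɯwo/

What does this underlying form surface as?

[wupuwo]

/ɯ/ harmonizes with /u/ ([+round]) → [u]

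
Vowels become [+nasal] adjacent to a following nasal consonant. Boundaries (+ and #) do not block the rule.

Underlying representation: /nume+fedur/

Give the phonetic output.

/u/ before nasal /m/ → [ũ]

[nũme+fedur]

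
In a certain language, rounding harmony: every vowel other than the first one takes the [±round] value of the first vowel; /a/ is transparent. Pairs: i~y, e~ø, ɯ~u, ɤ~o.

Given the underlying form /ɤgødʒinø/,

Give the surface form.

[ɤgedʒine]

/ø/ harmonizes with /ɤ/ ([-round]) → [e]
/ø/ harmonizes with /ɤ/ ([-round]) → [e]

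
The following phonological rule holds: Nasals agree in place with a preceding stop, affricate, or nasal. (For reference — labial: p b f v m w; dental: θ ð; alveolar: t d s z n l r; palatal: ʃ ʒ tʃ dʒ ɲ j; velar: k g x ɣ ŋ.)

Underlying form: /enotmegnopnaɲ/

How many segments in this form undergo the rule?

3

/m/ after /t/ (alveolar) → [n]
/n/ after /g/ (velar) → [ŋ]
/n/ after /p/ (labial) → [m]
3 segments change.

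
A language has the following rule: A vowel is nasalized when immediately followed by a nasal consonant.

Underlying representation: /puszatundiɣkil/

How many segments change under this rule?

/u/ before nasal /n/ → [ũ]
1 segment changes.

1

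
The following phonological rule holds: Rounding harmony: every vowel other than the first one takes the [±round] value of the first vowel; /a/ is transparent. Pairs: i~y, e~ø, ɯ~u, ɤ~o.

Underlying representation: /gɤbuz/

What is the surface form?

[gɤbɯz]

/u/ harmonizes with /ɤ/ ([-round]) → [ɯ]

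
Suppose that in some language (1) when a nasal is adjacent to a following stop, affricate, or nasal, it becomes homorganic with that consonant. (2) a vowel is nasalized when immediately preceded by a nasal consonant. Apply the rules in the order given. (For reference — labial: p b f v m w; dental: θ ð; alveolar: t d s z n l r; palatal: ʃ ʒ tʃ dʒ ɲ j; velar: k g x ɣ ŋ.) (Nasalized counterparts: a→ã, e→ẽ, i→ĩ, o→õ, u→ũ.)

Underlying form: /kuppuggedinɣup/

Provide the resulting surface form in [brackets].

Rule 1: no segment meets the rule's conditions; no change.
After rule 1: kuppuggedinɣup
Rule 2: no segment meets the rule's conditions; no change.

[kuppuggedinɣup]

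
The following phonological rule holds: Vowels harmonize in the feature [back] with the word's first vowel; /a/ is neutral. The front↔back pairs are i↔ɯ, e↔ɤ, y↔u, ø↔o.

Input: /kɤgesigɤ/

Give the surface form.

/e/ harmonizes with /ɤ/ ([+back]) → [ɤ]
/i/ harmonizes with /ɤ/ ([+back]) → [ɯ]

[kɤgɤsɯgɤ]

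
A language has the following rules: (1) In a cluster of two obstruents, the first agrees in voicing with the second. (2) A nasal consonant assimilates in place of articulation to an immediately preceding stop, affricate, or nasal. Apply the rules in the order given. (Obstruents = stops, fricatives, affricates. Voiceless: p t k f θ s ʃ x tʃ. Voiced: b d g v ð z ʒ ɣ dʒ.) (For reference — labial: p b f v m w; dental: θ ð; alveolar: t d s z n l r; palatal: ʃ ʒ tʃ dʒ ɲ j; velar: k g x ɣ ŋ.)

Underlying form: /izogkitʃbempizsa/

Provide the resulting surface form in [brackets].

Rule 1: /g/ before /k/ (voiceless) → [k]
Rule 1: /tʃ/ before /b/ (voiced) → [dʒ]
Rule 1: /z/ before /s/ (voiceless) → [s]
After rule 1: izokkidʒbempissa
Rule 2: no segment meets the rule's conditions; no change.

[izokkidʒbempissa]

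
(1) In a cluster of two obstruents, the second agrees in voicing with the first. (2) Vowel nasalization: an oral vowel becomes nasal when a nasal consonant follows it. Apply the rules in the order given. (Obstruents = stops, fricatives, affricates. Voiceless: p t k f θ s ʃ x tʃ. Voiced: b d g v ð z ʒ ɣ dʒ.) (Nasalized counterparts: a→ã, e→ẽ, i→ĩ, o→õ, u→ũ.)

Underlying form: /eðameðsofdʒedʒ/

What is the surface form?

Rule 1: /s/ after /ð/ (voiced) → [z]
Rule 1: /dʒ/ after /f/ (voiceless) → [tʃ]
After rule 1: eðameðzoftʃedʒ
Rule 2: /a/ before nasal /m/ → [ã]

[eðãmeðzoftʃedʒ]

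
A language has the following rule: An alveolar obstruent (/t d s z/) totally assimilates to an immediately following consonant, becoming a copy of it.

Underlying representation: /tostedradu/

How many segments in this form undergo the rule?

/s/ before /t/ → [t] (total assimilation)
/d/ before /r/ → [r] (total assimilation)
2 segments change.

2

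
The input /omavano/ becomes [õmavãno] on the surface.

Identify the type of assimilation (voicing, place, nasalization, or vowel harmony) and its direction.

nasalization, regressive

/o/→[õ] /a/→[ã].
Each target copies a feature from the following segment, so the direction is regressive.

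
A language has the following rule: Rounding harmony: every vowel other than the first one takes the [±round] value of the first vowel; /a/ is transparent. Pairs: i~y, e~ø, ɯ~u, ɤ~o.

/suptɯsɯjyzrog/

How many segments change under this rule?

2

/ɯ/ harmonizes with /u/ ([+round]) → [u]
/ɯ/ harmonizes with /u/ ([+round]) → [u]
2 segments change.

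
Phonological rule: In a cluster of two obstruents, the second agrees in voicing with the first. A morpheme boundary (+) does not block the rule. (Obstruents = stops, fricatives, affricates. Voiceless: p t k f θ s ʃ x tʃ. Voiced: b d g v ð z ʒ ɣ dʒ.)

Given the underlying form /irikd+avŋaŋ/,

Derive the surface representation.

[irikt+avŋaŋ]

/d/ after /k/ (voiceless) → [t]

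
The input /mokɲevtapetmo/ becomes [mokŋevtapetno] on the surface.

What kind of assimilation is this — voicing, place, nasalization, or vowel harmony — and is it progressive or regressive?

/ɲ/→[ŋ] /m/→[n].
Each target copies a feature from the preceding segment, so the direction is progressive.

place assimilation, progressive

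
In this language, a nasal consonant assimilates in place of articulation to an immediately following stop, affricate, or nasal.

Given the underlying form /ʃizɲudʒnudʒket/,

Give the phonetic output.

no segment meets the rule's conditions; no change.

[ʃizɲudʒnudʒket]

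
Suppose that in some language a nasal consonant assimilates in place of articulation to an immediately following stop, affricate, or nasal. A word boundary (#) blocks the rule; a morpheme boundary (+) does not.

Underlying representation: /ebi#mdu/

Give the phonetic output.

[ebi#ndu]

/m/ before /d/ (alveolar) → [n]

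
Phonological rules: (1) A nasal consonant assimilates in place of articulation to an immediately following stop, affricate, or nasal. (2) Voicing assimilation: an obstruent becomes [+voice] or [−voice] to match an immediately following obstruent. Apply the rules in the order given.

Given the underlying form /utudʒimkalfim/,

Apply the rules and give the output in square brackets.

Rule 1: /m/ before /k/ (velar) → [ŋ]
After rule 1: utudʒiŋkalfim
Rule 2: no segment meets the rule's conditions; no change.

[utudʒiŋkalfim]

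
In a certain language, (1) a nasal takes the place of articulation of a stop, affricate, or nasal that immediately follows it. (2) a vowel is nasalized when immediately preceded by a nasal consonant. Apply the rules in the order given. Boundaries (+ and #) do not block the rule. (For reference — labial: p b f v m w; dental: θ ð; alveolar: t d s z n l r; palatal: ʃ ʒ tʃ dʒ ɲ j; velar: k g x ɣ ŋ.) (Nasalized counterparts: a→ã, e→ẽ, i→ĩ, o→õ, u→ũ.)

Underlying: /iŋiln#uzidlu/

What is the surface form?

[iŋĩln#ũzidlu]

Rule 1: no segment meets the rule's conditions; no change.
After rule 1: iŋiln#uzidlu
Rule 2: /i/ after nasal /ŋ/ → [ĩ]
Rule 2: /u/ after nasal /n/ → [ũ]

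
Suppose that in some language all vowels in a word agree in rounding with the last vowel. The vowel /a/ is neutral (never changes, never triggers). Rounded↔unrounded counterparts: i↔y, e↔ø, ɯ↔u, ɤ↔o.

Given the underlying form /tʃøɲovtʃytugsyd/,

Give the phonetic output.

no segment meets the rule's conditions; no change.

[tʃøɲovtʃytugsyd]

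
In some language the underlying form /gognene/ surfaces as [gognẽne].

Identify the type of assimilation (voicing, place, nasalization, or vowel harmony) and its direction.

/e/→[ẽ].
Each target copies a feature from the following segment, so the direction is regressive.

nasalization, regressive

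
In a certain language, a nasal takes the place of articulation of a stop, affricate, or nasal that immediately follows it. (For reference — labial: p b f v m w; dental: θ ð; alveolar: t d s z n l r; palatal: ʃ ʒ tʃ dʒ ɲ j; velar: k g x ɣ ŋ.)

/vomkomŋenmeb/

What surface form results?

/m/ before /k/ (velar) → [ŋ]
/m/ before /ŋ/ (velar) → [ŋ]
/n/ before /m/ (labial) → [m]

[voŋkoŋŋemmeb]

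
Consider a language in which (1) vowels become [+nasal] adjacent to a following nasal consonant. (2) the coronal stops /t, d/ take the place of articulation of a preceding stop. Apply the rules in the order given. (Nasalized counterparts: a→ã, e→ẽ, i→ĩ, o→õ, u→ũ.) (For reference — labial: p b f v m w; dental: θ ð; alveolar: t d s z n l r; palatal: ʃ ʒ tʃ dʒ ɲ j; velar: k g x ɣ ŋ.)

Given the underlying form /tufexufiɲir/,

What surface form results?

Rule 1: /i/ before nasal /ɲ/ → [ĩ]
After rule 1: tufexufĩɲir
Rule 2: no segment meets the rule's conditions; no change.

[tufexufĩɲir]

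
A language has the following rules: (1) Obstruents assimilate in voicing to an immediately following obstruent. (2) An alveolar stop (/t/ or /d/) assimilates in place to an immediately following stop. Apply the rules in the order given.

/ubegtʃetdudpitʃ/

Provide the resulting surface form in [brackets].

Rule 1: /g/ before /tʃ/ (voiceless) → [k]
Rule 1: /t/ before /d/ (voiced) → [d]
Rule 1: /d/ before /p/ (voiceless) → [t]
After rule 1: ubektʃeddutpitʃ
Rule 2: /t/ before /p/ (labial) → [p]

[ubektʃedduppitʃ]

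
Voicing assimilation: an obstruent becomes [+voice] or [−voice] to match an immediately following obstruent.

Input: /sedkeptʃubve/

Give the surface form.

[setkeptʃubve]

/d/ before /k/ (voiceless) → [t]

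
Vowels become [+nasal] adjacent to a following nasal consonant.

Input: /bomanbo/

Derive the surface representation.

[bõmãnbo]

/o/ before nasal /m/ → [õ]
/a/ before nasal /n/ → [ã]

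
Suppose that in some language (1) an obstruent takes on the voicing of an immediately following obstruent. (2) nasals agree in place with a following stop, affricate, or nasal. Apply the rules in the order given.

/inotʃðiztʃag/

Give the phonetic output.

Rule 1: /tʃ/ before /ð/ (voiced) → [dʒ]
Rule 1: /z/ before /tʃ/ (voiceless) → [s]
After rule 1: inodʒðistʃag
Rule 2: no segment meets the rule's conditions; no change.

[inodʒðistʃag]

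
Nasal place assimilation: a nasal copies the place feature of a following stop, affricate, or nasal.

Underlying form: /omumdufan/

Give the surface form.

/m/ before /d/ (alveolar) → [n]

[omundufan]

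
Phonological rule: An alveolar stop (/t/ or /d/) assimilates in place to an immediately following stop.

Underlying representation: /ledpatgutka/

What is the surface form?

[lebpakgukka]

/d/ before /p/ (labial) → [b]
/t/ before /g/ (velar) → [k]
/t/ before /k/ (velar) → [k]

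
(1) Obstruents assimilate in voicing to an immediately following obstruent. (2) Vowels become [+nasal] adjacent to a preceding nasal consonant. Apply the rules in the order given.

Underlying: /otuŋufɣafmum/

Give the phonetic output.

Rule 1: /f/ before /ɣ/ (voiced) → [v]
After rule 1: otuŋuvɣafmum
Rule 2: /u/ after nasal /ŋ/ → [ũ]
Rule 2: /u/ after nasal /m/ → [ũ]

[otuŋũvɣafmũm]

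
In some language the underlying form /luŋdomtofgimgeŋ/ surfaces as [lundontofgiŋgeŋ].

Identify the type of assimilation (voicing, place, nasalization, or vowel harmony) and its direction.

place assimilation, regressive

/ŋ/→[n] /m/→[n] /m/→[ŋ].
Each target copies a feature from the following segment, so the direction is regressive.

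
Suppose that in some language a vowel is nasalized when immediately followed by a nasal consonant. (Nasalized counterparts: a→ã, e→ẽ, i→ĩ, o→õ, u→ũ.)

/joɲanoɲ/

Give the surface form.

[jõɲãnõɲ]

/o/ before nasal /ɲ/ → [õ]
/a/ before nasal /n/ → [ã]
/o/ before nasal /ɲ/ → [õ]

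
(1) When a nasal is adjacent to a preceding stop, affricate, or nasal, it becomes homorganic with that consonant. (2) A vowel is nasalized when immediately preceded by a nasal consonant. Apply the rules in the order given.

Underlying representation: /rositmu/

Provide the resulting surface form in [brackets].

[rositnũ]

Rule 1: /m/ after /t/ (alveolar) → [n]
After rule 1: rositnu
Rule 2: /u/ after nasal /n/ → [ũ]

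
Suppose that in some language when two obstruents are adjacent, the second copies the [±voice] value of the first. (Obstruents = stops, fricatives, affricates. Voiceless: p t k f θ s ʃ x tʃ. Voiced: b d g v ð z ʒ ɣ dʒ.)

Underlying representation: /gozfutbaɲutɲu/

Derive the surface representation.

[gozvutpaɲutɲu]

/f/ after /z/ (voiced) → [v]
/b/ after /t/ (voiceless) → [p]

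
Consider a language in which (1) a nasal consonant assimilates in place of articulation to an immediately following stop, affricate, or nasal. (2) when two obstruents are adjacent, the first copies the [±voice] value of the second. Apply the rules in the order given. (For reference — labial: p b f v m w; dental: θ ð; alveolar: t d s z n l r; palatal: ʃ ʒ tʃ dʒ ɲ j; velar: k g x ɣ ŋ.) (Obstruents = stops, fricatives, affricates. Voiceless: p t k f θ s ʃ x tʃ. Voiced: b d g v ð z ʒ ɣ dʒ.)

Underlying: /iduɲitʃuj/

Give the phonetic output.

Rule 1: no segment meets the rule's conditions; no change.
After rule 1: iduɲitʃuj
Rule 2: no segment meets the rule's conditions; no change.

[iduɲitʃuj]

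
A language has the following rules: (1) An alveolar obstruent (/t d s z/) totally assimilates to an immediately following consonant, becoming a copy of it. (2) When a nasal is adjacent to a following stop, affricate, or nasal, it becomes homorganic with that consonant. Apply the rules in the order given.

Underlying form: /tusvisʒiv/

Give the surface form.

Rule 1: /s/ before /v/ → [v] (total assimilation)
Rule 1: /s/ before /ʒ/ → [ʒ] (total assimilation)
After rule 1: tuvviʒʒiv
Rule 2: no segment meets the rule's conditions; no change.

[tuvviʒʒiv]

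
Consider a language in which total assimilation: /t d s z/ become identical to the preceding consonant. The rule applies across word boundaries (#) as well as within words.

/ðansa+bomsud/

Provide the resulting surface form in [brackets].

/s/ after /n/ → [n] (total assimilation)
/s/ after /m/ → [m] (total assimilation)

[ðanna+bommud]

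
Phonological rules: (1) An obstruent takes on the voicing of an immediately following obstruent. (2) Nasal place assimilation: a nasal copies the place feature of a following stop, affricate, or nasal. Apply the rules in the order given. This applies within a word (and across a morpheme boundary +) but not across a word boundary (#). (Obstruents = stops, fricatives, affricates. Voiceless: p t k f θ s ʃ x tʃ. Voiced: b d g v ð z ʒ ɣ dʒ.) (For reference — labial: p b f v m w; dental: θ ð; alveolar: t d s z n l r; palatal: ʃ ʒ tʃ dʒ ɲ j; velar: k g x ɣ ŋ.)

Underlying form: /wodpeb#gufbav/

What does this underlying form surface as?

[wotpeb#guvbav]

Rule 1: /d/ before /p/ (voiceless) → [t]
Rule 1: /f/ before /b/ (voiced) → [v]
After rule 1: wotpeb#guvbav
Rule 2: no segment meets the rule's conditions; no change.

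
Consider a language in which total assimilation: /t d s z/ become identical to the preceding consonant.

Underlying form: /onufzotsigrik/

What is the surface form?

/z/ after /f/ → [f] (total assimilation)
/s/ after /t/ → [t] (total assimilation)

[onuffottigrik]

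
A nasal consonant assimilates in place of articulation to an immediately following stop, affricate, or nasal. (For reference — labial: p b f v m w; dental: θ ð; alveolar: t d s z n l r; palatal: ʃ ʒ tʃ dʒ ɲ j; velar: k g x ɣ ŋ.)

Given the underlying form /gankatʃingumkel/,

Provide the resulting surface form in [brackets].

[gaŋkatʃiŋguŋkel]

/n/ before /k/ (velar) → [ŋ]
/n/ before /g/ (velar) → [ŋ]
/m/ before /k/ (velar) → [ŋ]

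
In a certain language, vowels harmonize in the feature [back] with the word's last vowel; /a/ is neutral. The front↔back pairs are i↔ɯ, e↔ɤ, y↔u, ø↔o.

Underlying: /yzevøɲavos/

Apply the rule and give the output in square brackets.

[uzɤvoɲavos]

/y/ harmonizes with /o/ ([+back]) → [u]
/e/ harmonizes with /o/ ([+back]) → [ɤ]
/ø/ harmonizes with /o/ ([+back]) → [o]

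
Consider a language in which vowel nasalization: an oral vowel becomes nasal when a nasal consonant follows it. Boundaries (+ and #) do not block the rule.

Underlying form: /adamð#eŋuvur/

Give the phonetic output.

/a/ before nasal /m/ → [ã]
/e/ before nasal /ŋ/ → [ẽ]

[adãmð#ẽŋuvur]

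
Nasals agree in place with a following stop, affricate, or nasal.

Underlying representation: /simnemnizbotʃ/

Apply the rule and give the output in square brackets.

/m/ before /n/ (alveolar) → [n]
/m/ before /n/ (alveolar) → [n]

[sinnennizbotʃ]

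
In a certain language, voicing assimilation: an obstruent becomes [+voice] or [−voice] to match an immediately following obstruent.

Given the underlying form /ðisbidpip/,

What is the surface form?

/s/ before /b/ (voiced) → [z]
/d/ before /p/ (voiceless) → [t]

[ðizbitpip]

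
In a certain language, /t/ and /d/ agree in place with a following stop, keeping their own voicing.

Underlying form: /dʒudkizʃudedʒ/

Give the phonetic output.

[dʒugkizʃudedʒ]

/d/ before /k/ (velar) → [g]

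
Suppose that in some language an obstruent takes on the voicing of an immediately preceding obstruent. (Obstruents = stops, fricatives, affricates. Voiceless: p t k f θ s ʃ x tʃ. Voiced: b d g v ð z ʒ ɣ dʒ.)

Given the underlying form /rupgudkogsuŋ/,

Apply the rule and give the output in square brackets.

/g/ after /p/ (voiceless) → [k]
/k/ after /d/ (voiced) → [g]
/s/ after /g/ (voiced) → [z]

[rupkudgogzuŋ]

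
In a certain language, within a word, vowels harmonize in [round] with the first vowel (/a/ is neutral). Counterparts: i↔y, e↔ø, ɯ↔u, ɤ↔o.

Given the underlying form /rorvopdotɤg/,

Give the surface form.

/ɤ/ harmonizes with /o/ ([+round]) → [o]

[rorvopdotog]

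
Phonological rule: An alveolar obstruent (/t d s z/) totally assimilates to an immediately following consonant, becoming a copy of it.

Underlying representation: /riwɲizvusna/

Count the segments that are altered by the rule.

/z/ before /v/ → [v] (total assimilation)
/s/ before /n/ → [n] (total assimilation)
2 segments change.

2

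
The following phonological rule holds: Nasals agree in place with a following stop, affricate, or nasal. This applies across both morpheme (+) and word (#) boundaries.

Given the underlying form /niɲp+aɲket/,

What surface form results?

[nimp+aŋket]

/ɲ/ before /p/ (labial) → [m]
/ɲ/ before /k/ (velar) → [ŋ]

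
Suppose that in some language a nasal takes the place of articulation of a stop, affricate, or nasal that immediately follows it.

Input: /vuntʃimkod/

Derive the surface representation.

[vuɲtʃiŋkod]

/n/ before /tʃ/ (palatal) → [ɲ]
/m/ before /k/ (velar) → [ŋ]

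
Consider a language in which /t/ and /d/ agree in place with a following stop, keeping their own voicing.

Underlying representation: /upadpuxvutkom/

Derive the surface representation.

[upabpuxvukkom]

/d/ before /p/ (labial) → [b]
/t/ before /k/ (velar) → [k]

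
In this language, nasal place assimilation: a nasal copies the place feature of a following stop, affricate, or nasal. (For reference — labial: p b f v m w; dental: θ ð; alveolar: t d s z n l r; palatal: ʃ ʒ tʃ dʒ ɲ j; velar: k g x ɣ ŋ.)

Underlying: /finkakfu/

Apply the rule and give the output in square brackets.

/n/ before /k/ (velar) → [ŋ]

[fiŋkakfu]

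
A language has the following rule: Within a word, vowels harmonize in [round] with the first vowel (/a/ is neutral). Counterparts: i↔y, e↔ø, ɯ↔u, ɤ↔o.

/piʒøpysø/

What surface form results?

[piʒepise]

/ø/ harmonizes with /i/ ([-round]) → [e]
/y/ harmonizes with /i/ ([-round]) → [i]
/ø/ harmonizes with /i/ ([-round]) → [e]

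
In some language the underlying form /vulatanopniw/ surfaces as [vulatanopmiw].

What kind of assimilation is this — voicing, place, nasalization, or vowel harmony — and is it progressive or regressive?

place assimilation, progressive

/n/→[m].
Each target copies a feature from the preceding segment, so the direction is progressive.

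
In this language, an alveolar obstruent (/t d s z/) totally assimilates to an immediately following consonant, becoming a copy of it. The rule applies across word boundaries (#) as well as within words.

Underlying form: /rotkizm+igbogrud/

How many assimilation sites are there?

2

/t/ before /k/ → [k] (total assimilation)
/z/ before /m/ → [m] (total assimilation)
2 segments change.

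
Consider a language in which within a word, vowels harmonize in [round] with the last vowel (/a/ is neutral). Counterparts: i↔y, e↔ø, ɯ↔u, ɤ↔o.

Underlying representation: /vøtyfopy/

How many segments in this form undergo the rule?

No segment meets the rule's conditions.

0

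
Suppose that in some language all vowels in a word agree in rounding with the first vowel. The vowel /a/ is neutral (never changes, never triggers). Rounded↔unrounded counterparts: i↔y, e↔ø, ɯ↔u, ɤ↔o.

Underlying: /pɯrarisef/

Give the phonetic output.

no segment meets the rule's conditions; no change.

[pɯrarisef]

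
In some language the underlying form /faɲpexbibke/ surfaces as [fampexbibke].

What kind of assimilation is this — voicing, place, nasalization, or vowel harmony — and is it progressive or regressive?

/ɲ/→[m].
Each target copies a feature from the following segment, so the direction is regressive.

place assimilation, regressive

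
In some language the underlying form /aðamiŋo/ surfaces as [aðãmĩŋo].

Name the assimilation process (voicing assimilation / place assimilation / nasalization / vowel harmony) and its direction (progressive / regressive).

nasalization, regressive

/a/→[ã] /i/→[ĩ].
Each target copies a feature from the following segment, so the direction is regressive.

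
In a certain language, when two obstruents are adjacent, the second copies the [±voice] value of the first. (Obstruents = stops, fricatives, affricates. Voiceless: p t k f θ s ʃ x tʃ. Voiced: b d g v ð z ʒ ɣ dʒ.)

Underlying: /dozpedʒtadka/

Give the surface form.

[dozbedʒdadga]

/p/ after /z/ (voiced) → [b]
/t/ after /dʒ/ (voiced) → [d]
/k/ after /d/ (voiced) → [g]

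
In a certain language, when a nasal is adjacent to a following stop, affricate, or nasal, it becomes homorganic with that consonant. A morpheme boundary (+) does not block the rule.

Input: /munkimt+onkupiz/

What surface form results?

/n/ before /k/ (velar) → [ŋ]
/m/ before /t/ (alveolar) → [n]
/n/ before /k/ (velar) → [ŋ]

[muŋkint+oŋkupiz]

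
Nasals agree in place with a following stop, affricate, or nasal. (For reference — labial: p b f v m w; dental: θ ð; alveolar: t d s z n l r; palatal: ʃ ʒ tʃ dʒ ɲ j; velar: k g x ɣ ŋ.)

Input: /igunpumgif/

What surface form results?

[igumpuŋgif]

/n/ before /p/ (labial) → [m]
/m/ before /g/ (velar) → [ŋ]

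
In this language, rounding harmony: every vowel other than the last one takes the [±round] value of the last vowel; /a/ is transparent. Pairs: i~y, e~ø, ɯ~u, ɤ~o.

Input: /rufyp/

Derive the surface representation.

no segment meets the rule's conditions; no change.

[rufyp]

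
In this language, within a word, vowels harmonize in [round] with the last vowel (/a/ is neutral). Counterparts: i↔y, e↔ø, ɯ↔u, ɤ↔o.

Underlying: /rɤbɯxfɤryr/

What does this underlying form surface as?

[robuxforyr]

/ɤ/ harmonizes with /y/ ([+round]) → [o]
/ɯ/ harmonizes with /y/ ([+round]) → [u]
/ɤ/ harmonizes with /y/ ([+round]) → [o]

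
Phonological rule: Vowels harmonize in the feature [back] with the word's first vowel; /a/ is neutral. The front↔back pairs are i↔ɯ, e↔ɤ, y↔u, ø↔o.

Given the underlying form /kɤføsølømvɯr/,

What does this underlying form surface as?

/ø/ harmonizes with /ɤ/ ([+back]) → [o]
/ø/ harmonizes with /ɤ/ ([+back]) → [o]
/ø/ harmonizes with /ɤ/ ([+back]) → [o]

[kɤfosolomvɯr]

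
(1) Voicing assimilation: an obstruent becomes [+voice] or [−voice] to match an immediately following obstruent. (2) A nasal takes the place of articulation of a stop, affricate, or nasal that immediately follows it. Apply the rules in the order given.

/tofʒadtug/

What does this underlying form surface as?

Rule 1: /f/ before /ʒ/ (voiced) → [v]
Rule 1: /d/ before /t/ (voiceless) → [t]
After rule 1: tovʒattug
Rule 2: no segment meets the rule's conditions; no change.

[tovʒattug]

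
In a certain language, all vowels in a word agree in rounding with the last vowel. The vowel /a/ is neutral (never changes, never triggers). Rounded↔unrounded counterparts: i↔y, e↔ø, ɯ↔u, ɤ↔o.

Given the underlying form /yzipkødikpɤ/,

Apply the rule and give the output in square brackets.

[izipkedikpɤ]

/y/ harmonizes with /ɤ/ ([-round]) → [i]
/ø/ harmonizes with /ɤ/ ([-round]) → [e]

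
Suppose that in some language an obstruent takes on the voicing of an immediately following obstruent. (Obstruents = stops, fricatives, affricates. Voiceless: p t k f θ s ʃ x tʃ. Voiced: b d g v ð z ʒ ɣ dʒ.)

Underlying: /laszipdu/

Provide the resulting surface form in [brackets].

[lazzibdu]

/s/ before /z/ (voiced) → [z]
/p/ before /d/ (voiced) → [b]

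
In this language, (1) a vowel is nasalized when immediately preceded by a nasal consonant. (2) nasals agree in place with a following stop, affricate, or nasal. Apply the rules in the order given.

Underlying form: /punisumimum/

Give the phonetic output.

Rule 1: /i/ after nasal /n/ → [ĩ]
Rule 1: /i/ after nasal /m/ → [ĩ]
Rule 1: /u/ after nasal /m/ → [ũ]
After rule 1: punĩsumĩmũm
Rule 2: no segment meets the rule's conditions; no change.

[punĩsumĩmũm]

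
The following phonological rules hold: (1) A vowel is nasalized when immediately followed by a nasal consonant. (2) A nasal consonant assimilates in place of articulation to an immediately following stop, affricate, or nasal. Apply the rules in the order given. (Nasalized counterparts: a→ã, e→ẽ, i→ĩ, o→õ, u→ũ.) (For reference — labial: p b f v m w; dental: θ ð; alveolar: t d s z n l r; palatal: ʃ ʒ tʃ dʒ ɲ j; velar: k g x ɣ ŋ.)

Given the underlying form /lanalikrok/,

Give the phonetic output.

[lãnalikrok]

Rule 1: /a/ before nasal /n/ → [ã]
After rule 1: lãnalikrok
Rule 2: no segment meets the rule's conditions; no change.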